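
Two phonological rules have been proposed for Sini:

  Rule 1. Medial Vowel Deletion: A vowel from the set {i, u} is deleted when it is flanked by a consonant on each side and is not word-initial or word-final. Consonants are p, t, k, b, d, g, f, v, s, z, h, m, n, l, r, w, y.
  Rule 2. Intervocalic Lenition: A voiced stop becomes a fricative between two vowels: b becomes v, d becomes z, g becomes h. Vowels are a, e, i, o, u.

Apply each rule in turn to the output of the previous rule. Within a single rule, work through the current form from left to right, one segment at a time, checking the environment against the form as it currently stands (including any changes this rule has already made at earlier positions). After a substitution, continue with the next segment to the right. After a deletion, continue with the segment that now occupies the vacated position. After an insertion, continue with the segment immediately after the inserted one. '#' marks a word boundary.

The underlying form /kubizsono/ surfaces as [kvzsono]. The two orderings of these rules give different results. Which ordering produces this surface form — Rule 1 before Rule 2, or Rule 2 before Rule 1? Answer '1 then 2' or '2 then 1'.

Order 1 then 2:
  1 Medial Vowel Deletion: [kubizsono] → [kbzsono]
  2 Intervocalic Lenition: no change — [kbzsono]
  result: [kbzsono]
Order 2 then 1:
  2 Intervocalic Lenition: [kubizsono] → [kuvizsono]
  1 Medial Vowel Deletion: [kuvizsono] → [kvzsono]
  result: [kvzsono]

2 then 1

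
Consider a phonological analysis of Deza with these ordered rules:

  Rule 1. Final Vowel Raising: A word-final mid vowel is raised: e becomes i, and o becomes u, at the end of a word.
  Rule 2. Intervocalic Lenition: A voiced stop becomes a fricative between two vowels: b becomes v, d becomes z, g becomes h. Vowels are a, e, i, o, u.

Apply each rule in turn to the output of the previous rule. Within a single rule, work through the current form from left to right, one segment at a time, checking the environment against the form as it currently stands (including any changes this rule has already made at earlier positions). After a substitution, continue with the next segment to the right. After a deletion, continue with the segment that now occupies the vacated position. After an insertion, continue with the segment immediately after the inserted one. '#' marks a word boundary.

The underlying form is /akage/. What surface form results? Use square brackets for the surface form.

Rule 1 Final Vowel Raising: [akage] → [akagi]
Rule 2 Intervocalic Lenition: [akagi] → [akahi]

[akahi]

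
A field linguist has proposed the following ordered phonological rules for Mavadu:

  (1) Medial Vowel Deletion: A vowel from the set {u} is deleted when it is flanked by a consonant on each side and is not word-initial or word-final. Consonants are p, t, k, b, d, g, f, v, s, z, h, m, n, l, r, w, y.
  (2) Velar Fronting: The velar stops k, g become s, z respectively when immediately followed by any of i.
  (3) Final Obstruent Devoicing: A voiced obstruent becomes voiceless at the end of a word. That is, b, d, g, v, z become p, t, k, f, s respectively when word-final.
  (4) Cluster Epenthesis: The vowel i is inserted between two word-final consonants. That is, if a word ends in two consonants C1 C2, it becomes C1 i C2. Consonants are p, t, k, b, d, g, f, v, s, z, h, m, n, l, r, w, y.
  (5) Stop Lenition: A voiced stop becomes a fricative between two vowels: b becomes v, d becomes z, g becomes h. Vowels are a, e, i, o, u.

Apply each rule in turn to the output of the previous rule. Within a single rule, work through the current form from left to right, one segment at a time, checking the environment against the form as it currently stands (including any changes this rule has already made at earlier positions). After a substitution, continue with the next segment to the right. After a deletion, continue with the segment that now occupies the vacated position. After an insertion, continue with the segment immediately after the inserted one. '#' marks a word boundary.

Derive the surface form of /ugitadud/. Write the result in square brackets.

[uzitazit]

(1) Medial Vowel Deletion: [ugitadud] → [ugitadd]
(2) Velar Fronting: [ugitadd] → [uzitadd]
(3) Final Obstruent Devoicing: [uzitadd] → [uzitadt]
(4) Cluster Epenthesis: [uzitadt] → [uzitadit]
(5) Stop Lenition: [uzitadit] → [uzitazit]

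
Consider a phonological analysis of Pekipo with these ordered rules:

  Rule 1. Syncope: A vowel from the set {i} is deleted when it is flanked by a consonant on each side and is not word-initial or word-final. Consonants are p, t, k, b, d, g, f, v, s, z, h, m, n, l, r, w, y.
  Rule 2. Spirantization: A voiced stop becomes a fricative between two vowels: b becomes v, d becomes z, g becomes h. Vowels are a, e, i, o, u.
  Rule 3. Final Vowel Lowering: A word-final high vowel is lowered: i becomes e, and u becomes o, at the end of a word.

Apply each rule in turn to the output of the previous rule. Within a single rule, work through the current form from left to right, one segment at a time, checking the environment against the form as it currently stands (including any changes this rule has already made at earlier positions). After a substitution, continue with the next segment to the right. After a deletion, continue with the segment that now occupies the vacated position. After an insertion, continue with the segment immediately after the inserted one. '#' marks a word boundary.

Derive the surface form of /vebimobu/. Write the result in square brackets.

[vebmovo]

Rule 1 Syncope: [vebimobu] → [vebmobu]
Rule 2 Spirantization: [vebmobu] → [vebmovu]
Rule 3 Final Vowel Lowering: [vebmovu] → [vebmovo]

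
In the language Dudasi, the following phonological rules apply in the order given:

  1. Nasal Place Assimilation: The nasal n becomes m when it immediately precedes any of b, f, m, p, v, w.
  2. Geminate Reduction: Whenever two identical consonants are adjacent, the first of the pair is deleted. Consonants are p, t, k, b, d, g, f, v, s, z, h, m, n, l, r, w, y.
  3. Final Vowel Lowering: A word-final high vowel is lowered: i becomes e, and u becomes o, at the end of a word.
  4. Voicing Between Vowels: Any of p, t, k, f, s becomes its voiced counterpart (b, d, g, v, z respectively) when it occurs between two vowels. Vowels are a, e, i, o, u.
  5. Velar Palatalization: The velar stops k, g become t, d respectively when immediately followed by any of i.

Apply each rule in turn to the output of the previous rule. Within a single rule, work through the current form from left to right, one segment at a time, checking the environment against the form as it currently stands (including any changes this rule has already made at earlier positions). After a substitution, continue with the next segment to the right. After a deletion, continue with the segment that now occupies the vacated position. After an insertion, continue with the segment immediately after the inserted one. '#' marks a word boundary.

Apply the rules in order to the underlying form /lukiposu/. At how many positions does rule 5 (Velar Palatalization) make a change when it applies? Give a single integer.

1 Nasal Place Assimilation: no change — [lukiposu]
2 Geminate Reduction: no change — [lukiposu]
3 Final Vowel Lowering: [lukiposu] → [lukiposo]
4 Voicing Between Vowels: [lukiposo] → [lugibozo]
5 Velar Palatalization: [lugibozo] → [ludibozo]
Rule 5 changed 1 position(s).

1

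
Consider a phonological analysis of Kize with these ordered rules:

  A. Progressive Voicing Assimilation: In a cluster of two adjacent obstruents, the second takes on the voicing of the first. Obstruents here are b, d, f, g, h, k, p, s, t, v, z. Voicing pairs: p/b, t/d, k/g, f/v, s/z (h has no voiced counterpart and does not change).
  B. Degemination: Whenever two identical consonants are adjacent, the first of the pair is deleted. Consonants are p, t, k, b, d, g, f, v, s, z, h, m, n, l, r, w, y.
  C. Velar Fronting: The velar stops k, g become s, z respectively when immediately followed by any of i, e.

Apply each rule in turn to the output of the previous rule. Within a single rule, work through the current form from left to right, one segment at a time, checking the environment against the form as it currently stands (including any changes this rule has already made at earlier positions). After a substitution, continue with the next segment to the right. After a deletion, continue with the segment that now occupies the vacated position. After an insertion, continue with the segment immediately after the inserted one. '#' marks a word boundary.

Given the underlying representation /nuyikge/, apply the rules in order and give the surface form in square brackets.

A Progressive Voicing Assimilation: [nuyikge] → [nuyikke]
B Degemination: [nuyikke] → [nuyike]
C Velar Fronting: [nuyike] → [nuyise]

[nuyise]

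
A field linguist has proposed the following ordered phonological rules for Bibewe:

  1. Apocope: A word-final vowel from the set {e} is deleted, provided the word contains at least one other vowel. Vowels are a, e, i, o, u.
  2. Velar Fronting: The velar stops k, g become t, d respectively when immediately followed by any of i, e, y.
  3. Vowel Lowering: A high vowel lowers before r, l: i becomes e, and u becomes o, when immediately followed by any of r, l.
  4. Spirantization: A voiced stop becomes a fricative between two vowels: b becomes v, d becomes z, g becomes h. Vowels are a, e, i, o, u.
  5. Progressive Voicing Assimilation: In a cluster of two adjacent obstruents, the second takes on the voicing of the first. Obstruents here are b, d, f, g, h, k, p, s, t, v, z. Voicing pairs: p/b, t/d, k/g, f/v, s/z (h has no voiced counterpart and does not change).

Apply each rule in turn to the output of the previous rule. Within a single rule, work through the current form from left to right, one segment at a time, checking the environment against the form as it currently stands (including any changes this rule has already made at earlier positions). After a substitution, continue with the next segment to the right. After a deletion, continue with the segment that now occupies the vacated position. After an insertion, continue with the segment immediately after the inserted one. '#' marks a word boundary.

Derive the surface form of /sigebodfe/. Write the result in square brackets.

[sizevodv]

1 Apocope: [sigebodfe] → [sigebodf]
2 Velar Fronting: [sigebodf] → [sidebodf]
3 Vowel Lowering: no change — [sidebodf]
4 Spirantization: [sidebodf] → [sizevodf]
5 Progressive Voicing Assimilation: [sizevodf] → [sizevodv]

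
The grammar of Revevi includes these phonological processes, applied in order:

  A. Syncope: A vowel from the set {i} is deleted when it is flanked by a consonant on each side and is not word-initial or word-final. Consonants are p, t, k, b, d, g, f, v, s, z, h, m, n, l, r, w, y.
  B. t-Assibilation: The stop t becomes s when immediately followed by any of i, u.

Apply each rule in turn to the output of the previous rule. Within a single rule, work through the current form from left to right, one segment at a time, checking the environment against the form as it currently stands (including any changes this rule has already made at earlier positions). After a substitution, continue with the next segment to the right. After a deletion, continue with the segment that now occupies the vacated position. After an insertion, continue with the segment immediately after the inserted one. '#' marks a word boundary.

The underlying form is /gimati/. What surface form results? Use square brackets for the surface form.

[gmasi]

A Syncope: [gimati] → [gmati]
B t-Assibilation: [gmati] → [gmasi]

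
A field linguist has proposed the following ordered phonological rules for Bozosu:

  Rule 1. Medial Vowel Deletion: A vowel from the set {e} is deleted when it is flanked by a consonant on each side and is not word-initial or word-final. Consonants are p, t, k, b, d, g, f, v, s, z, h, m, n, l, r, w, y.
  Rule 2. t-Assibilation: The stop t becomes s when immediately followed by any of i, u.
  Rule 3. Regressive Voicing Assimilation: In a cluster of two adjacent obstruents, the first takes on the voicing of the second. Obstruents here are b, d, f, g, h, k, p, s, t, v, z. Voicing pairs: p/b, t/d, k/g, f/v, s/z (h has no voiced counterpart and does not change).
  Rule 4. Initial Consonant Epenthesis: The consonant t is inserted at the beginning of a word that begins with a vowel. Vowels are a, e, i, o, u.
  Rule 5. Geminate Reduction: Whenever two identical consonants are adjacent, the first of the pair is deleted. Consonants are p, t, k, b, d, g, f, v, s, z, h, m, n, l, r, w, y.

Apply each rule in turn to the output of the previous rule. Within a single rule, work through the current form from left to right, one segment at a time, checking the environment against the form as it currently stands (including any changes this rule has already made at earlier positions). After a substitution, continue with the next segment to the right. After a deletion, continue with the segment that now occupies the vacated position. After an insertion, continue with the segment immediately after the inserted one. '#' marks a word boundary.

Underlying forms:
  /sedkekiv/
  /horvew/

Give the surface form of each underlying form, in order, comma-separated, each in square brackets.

[ztkiv], [horvw]

/sedkekiv/:
  Rule 1 Medial Vowel Deletion: [sedkekiv] → [sdkkiv]
  Rule 2 t-Assibilation: no change — [sdkkiv]
  Rule 3 Regressive Voicing Assimilation: [sdkkiv] → [ztkkiv]
  Rule 4 Initial Consonant Epenthesis: no change — [ztkkiv]
  Rule 5 Geminate Reduction: [ztkkiv] → [ztkiv]
/horvew/:
  Rule 1 Medial Vowel Deletion: [horvew] → [horvw]
  Rule 2 t-Assibilation: no change — [horvw]
  Rule 3 Regressive Voicing Assimilation: no change — [horvw]
  Rule 4 Initial Consonant Epenthesis: no change — [horvw]
  Rule 5 Geminate Reduction: no change — [horvw]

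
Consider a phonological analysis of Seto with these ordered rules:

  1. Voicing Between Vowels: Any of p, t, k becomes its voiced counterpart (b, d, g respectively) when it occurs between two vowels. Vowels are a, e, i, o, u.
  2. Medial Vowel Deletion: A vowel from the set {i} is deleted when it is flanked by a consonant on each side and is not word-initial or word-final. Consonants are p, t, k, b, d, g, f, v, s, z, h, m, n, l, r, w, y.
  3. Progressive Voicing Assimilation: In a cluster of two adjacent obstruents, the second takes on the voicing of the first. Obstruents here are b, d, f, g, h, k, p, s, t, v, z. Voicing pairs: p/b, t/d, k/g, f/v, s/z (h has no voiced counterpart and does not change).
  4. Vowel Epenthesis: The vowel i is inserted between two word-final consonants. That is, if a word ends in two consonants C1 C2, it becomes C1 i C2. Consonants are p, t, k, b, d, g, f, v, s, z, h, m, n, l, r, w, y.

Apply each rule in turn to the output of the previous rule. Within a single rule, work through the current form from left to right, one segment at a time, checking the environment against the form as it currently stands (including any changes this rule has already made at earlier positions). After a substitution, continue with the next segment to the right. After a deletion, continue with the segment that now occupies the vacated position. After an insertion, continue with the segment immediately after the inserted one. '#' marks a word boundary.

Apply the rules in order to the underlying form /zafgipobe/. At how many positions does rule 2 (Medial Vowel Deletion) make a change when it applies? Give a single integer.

1

1 Voicing Between Vowels: [zafgipobe] → [zafgibobe]
2 Medial Vowel Deletion: [zafgibobe] → [zafgbobe]
3 Progressive Voicing Assimilation: [zafgbobe] → [zafkpobe]
4 Vowel Epenthesis: no change — [zafkpobe]
Rule 2 changed 1 position(s).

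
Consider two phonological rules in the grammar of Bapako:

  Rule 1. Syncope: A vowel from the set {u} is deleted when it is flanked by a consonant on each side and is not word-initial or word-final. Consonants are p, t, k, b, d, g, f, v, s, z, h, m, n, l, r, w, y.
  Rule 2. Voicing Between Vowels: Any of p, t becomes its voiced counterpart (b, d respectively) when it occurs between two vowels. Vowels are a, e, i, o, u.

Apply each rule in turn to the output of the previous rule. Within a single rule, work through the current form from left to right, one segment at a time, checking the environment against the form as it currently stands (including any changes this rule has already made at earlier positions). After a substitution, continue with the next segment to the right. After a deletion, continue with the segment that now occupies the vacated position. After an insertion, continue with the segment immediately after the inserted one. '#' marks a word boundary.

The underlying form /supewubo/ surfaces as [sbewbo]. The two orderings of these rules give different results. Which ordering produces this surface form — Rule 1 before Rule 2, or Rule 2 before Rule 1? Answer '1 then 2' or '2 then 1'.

2 then 1

Order 1 then 2:
  1 Syncope: [supewubo] → [spewbo]
  2 Voicing Between Vowels: no change — [spewbo]
  result: [spewbo]
Order 2 then 1:
  2 Voicing Between Vowels: [supewubo] → [subewubo]
  1 Syncope: [subewubo] → [sbewbo]
  result: [sbewbo]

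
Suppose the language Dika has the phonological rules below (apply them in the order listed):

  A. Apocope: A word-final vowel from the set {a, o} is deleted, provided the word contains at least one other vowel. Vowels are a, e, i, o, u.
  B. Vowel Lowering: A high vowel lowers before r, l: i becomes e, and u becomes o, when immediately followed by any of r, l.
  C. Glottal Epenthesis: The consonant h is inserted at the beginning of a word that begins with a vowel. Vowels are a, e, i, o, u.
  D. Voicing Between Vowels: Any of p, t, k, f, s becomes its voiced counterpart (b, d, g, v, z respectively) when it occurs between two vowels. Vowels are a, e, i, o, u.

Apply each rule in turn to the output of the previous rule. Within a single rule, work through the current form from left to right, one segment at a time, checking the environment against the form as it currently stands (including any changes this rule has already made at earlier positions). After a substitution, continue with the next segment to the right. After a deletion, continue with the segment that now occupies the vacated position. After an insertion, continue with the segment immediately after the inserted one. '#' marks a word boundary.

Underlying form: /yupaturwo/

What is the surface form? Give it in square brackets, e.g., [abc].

A Apocope: [yupaturwo] → [yupaturw]
B Vowel Lowering: [yupaturw] → [yupatorw]
C Glottal Epenthesis: no change — [yupatorw]
D Voicing Between Vowels: [yupatorw] → [yubadorw]

[yubadorw]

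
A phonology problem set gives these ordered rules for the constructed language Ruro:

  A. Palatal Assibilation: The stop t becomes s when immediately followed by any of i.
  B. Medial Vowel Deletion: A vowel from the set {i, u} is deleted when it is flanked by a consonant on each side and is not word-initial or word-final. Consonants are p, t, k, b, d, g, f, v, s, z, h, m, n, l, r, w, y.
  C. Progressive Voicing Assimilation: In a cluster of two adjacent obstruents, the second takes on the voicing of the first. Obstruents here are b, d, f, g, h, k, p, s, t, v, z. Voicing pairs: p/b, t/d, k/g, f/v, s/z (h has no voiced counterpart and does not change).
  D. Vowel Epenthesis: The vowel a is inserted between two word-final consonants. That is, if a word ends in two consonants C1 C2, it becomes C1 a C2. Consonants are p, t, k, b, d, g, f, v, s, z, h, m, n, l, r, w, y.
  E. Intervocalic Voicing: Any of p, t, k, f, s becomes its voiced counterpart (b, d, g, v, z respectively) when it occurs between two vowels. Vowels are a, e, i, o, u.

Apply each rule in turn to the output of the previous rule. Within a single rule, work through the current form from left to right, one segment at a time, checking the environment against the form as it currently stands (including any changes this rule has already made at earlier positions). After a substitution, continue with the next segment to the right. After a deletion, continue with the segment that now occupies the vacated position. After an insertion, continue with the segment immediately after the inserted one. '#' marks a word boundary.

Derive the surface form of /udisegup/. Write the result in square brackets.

[udzegab]

A Palatal Assibilation: no change — [udisegup]
B Medial Vowel Deletion: [udisegup] → [udsegp]
C Progressive Voicing Assimilation: [udsegp] → [udzegb]
D Vowel Epenthesis: [udzegb] → [udzegab]
E Intervocalic Voicing: no change — [udzegab]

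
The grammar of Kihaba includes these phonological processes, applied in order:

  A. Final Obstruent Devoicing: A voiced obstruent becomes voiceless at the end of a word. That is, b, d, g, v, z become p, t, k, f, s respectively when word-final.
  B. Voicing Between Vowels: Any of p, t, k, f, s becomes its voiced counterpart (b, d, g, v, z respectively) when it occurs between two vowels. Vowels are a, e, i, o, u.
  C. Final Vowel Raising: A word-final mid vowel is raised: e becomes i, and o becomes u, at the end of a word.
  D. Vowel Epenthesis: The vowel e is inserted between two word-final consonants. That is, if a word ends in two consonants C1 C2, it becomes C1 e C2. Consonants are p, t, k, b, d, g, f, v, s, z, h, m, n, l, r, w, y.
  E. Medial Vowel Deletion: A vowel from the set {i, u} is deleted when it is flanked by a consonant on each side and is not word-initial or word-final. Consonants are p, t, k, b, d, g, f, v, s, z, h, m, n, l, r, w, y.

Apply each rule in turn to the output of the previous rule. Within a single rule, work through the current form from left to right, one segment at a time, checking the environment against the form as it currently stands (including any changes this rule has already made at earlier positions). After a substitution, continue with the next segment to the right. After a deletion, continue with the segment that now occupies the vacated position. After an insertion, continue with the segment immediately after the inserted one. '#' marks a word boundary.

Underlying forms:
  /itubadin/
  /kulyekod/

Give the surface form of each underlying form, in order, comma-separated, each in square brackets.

/itubadin/:
  A Final Obstruent Devoicing: no change — [itubadin]
  B Voicing Between Vowels: [itubadin] → [idubadin]
  C Final Vowel Raising: no change — [idubadin]
  D Vowel Epenthesis: no change — [idubadin]
  E Medial Vowel Deletion: [idubadin] → [idbadn]
/kulyekod/:
  A Final Obstruent Devoicing: [kulyekod] → [kulyekot]
  B Voicing Between Vowels: [kulyekot] → [kulyegot]
  C Final Vowel Raising: no change — [kulyegot]
  D Vowel Epenthesis: no change — [kulyegot]
  E Medial Vowel Deletion: [kulyegot] → [klyegot]

[idbadn], [klyegot]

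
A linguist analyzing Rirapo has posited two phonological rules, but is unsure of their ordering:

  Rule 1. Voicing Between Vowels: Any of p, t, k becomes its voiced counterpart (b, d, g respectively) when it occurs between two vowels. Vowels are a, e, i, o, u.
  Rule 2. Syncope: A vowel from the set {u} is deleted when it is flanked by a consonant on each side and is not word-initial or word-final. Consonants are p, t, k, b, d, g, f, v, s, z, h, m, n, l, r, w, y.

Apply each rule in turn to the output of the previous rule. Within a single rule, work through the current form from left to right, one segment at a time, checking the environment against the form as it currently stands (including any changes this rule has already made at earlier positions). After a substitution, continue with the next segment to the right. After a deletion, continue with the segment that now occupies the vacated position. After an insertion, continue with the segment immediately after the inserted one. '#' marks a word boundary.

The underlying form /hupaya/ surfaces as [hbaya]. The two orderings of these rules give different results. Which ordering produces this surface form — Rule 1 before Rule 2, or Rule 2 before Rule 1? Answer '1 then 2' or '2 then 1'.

1 then 2

Order 1 then 2:
  1 Voicing Between Vowels: [hupaya] → [hubaya]
  2 Syncope: [hubaya] → [hbaya]
  result: [hbaya]
Order 2 then 1:
  2 Syncope: [hupaya] → [hpaya]
  1 Voicing Between Vowels: no change — [hpaya]
  result: [hpaya]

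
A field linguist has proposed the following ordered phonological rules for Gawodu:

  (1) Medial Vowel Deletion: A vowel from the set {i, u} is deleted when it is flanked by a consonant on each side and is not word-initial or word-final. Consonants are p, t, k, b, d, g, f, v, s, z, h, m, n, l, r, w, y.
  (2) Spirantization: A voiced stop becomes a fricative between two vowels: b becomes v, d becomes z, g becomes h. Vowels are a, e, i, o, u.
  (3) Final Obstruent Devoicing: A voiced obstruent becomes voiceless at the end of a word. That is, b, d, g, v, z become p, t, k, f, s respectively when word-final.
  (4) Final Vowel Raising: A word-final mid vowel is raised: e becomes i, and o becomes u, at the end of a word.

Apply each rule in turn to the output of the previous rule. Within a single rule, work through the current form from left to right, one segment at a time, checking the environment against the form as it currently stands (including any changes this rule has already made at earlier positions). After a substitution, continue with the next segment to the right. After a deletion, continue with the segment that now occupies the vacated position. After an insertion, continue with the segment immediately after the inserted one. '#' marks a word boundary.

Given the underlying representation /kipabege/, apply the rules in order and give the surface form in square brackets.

(1) Medial Vowel Deletion: [kipabege] → [kpabege]
(2) Spirantization: [kpabege] → [kpavehe]
(3) Final Obstruent Devoicing: no change — [kpavehe]
(4) Final Vowel Raising: [kpavehe] → [kpavehi]

[kpavehi]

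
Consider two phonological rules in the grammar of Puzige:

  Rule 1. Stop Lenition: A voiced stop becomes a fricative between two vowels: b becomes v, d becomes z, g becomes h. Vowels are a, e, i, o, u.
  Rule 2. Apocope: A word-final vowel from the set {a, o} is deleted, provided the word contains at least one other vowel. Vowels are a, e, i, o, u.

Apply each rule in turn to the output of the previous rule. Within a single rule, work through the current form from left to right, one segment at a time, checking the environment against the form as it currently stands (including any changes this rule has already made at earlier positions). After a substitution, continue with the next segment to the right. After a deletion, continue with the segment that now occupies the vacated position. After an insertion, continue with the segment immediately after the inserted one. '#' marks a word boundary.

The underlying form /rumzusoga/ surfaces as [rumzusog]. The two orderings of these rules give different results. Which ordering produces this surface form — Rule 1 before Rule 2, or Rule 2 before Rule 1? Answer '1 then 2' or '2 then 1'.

Order 1 then 2:
  1 Stop Lenition: [rumzusoga] → [rumzusoha]
  2 Apocope: [rumzusoha] → [rumzusoh]
  result: [rumzusoh]
Order 2 then 1:
  2 Apocope: [rumzusoga] → [rumzusog]
  1 Stop Lenition: no change — [rumzusog]
  result: [rumzusog]

2 then 1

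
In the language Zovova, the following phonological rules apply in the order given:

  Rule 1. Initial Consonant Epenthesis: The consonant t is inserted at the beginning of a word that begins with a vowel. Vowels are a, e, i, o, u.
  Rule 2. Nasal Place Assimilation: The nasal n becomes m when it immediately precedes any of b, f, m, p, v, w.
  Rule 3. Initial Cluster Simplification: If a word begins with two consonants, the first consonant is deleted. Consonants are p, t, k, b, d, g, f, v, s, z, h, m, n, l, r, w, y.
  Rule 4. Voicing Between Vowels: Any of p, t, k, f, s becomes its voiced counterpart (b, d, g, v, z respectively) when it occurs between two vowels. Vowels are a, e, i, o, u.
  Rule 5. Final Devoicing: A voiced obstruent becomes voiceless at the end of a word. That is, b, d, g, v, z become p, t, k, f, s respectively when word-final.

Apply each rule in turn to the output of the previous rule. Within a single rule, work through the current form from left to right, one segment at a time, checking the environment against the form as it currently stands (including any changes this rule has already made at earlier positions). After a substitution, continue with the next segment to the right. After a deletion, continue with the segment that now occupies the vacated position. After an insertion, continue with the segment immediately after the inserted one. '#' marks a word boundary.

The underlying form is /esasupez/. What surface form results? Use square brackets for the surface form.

Rule 1 Initial Consonant Epenthesis: [esasupez] → [tesasupez]
Rule 2 Nasal Place Assimilation: no change — [tesasupez]
Rule 3 Initial Cluster Simplification: no change — [tesasupez]
Rule 4 Voicing Between Vowels: [tesasupez] → [tezazubez]
Rule 5 Final Devoicing: [tezazubez] → [tezazubes]

[tezazubes]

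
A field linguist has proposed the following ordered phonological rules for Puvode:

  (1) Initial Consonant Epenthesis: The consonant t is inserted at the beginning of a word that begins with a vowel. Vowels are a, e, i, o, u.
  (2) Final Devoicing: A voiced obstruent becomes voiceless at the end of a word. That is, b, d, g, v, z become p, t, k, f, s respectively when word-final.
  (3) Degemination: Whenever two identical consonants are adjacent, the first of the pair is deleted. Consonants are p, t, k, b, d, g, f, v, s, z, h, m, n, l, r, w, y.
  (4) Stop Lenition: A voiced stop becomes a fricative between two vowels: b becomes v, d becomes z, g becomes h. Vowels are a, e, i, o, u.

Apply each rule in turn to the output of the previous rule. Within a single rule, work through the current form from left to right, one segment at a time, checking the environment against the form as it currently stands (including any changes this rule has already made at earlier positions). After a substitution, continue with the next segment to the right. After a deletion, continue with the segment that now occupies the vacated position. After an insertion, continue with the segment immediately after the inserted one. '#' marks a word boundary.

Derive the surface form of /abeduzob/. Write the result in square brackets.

[tavezuzop]

(1) Initial Consonant Epenthesis: [abeduzob] → [tabeduzob]
(2) Final Devoicing: [tabeduzob] → [tabeduzop]
(3) Degemination: no change — [tabeduzop]
(4) Stop Lenition: [tabeduzop] → [tavezuzop]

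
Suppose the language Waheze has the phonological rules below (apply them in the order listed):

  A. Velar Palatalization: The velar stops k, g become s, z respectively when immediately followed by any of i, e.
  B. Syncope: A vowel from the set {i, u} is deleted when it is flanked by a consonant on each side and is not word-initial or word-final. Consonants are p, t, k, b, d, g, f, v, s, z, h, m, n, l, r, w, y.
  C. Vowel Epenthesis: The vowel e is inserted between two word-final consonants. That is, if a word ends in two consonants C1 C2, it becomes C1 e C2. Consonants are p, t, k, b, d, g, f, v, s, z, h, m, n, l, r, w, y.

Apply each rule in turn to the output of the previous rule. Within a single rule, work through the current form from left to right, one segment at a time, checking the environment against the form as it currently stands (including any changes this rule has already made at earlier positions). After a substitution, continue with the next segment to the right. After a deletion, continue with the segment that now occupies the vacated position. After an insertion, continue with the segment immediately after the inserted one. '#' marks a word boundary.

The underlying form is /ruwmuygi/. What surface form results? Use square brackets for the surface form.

A Velar Palatalization: [ruwmuygi] → [ruwmuyzi]
B Syncope: [ruwmuyzi] → [rwmyzi]
C Vowel Epenthesis: no change — [rwmyzi]

[rwmyzi]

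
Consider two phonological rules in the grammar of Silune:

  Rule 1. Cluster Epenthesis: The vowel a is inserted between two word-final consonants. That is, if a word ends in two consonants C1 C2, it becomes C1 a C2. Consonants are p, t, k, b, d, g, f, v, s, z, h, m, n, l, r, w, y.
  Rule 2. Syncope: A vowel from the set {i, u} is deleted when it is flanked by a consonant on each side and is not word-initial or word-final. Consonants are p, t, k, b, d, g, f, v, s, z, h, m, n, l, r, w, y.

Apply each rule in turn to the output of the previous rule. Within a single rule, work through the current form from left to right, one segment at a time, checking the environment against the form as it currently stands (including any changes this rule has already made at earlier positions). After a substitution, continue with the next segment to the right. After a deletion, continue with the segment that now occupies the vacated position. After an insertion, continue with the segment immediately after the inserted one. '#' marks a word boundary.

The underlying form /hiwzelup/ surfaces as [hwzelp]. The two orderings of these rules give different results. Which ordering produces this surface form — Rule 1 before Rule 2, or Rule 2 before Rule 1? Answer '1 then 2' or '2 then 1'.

1 then 2

Order 1 then 2:
  1 Cluster Epenthesis: no change — [hiwzelup]
  2 Syncope: [hiwzelup] → [hwzelp]
  result: [hwzelp]
Order 2 then 1:
  2 Syncope: [hiwzelup] → [hwzelp]
  1 Cluster Epenthesis: [hwzelp] → [hwzelap]
  result: [hwzelap]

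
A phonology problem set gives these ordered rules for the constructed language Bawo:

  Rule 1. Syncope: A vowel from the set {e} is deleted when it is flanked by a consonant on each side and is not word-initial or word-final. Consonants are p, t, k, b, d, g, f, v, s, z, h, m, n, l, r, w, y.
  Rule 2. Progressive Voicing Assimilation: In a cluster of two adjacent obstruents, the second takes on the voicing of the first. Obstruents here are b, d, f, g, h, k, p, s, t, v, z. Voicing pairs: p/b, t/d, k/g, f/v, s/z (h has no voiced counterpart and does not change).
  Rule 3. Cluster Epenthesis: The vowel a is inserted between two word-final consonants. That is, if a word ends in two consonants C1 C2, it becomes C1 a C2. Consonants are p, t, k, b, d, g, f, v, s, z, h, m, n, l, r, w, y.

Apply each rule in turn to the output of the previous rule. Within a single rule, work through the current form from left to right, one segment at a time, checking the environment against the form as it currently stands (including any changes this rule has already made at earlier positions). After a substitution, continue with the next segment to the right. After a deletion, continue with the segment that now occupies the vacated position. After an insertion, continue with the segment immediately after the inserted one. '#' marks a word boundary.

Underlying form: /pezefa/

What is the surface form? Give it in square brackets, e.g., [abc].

[psfa]

Rule 1 Syncope: [pezefa] → [pzfa]
Rule 2 Progressive Voicing Assimilation: [pzfa] → [psfa]
Rule 3 Cluster Epenthesis: no change — [psfa]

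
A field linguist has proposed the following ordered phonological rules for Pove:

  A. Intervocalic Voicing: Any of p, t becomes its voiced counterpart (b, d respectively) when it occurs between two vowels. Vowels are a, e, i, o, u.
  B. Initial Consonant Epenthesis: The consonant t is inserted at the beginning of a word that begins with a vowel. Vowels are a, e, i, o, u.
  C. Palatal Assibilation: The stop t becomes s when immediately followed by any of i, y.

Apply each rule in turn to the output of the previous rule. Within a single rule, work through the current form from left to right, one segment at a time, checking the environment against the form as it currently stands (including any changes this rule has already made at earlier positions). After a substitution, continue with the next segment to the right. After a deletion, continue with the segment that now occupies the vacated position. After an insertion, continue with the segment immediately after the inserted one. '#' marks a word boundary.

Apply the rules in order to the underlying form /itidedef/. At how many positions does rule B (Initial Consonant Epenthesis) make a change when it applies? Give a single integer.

A Intervocalic Voicing: [itidedef] → [ididedef]
B Initial Consonant Epenthesis: [ididedef] → [tididedef]
C Palatal Assibilation: [tididedef] → [sididedef]
Rule B changed 1 position(s).

1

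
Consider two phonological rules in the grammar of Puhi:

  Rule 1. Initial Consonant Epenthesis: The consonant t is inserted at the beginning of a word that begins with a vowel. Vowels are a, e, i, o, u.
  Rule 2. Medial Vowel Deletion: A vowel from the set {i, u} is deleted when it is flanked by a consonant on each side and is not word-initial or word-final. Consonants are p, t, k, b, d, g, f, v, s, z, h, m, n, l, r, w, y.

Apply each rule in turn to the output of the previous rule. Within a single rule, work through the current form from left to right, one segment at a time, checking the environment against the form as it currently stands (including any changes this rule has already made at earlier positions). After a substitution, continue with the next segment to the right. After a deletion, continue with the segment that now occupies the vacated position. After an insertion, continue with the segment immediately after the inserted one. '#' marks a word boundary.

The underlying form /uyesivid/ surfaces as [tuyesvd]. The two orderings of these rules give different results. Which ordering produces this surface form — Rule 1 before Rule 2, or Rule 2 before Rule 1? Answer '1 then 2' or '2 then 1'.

Order 1 then 2:
  1 Initial Consonant Epenthesis: [uyesivid] → [tuyesivid]
  2 Medial Vowel Deletion: [tuyesivid] → [tyesvd]
  result: [tyesvd]
Order 2 then 1:
  2 Medial Vowel Deletion: [uyesivid] → [uyesvd]
  1 Initial Consonant Epenthesis: [uyesvd] → [tuyesvd]
  result: [tuyesvd]

2 then 1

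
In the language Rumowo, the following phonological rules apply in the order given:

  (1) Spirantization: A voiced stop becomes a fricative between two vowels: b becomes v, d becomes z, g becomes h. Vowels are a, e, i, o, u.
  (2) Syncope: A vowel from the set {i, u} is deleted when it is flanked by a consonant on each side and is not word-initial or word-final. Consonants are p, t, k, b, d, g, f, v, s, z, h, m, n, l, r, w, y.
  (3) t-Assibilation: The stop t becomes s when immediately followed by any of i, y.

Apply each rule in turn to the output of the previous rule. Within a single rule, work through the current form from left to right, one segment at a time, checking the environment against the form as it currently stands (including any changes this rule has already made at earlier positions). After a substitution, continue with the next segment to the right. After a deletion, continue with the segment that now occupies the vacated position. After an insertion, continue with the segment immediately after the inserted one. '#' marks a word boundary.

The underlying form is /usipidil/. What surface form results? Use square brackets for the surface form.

(1) Spirantization: [usipidil] → [usipizil]
(2) Syncope: [usipizil] → [uspzl]
(3) t-Assibilation: no change — [uspzl]

[uspzl]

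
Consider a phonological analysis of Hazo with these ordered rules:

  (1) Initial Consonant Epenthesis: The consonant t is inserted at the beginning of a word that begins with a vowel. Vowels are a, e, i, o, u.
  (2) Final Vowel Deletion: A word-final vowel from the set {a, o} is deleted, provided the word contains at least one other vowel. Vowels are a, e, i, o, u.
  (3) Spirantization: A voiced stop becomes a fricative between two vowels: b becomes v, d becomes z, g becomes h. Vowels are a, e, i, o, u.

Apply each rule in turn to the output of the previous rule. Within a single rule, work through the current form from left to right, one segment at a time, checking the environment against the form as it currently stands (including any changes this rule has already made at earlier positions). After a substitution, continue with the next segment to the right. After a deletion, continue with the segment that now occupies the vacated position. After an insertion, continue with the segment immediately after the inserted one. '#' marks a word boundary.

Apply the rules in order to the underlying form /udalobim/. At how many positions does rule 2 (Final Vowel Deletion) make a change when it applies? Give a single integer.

(1) Initial Consonant Epenthesis: [udalobim] → [tudalobim]
(2) Final Vowel Deletion: no change — [tudalobim]
(3) Spirantization: [tudalobim] → [tuzalovim]
Rule 2 changed 0 position(s).

0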